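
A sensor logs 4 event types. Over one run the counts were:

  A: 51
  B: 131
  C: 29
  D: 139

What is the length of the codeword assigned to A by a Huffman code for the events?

Huffman merges, smallest pair first:
combine C(29), A(51) → 80
combine 80, B(131) → 211
combine D(139), 211 → 350
A sits 3 levels below the root, so its codeword is 3 bits.

3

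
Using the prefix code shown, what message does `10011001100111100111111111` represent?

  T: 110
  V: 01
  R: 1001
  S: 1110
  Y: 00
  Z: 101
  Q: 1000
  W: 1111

RRRSVWW

Read left to right; each codeword is recognised as soon as it completes (prefix code):
  1001→R | 1001→R | 1001→R | 1110→S | 01→V | 1111→W | 1111→W
Decoded message: RRRSVWW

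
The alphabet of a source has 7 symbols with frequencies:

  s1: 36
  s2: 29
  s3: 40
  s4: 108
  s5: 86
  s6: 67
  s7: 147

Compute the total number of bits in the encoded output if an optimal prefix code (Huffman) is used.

1349

Merge the two smallest weights repeatedly:
merge s2(29) and s1(36): 65
merge s3(40) and 65: 105
merge s6(67) and s5(86): 153
merge 105 and s4(108): 213
merge s7(147) and 153: 300
merge 213 and 300: 513
Each symbol's bit-cost is frequency × depth; summing gives 1349 bits (equivalently 65 + 105 + 153 + 213 + 300 + 513).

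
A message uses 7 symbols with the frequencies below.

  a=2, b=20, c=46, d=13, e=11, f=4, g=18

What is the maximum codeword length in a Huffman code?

Merge the two lowest-weight nodes at each step:
merge a(2) and f(4): 6
merge 6 and e(11): 17
merge d(13) and 17: 30
merge g(18) and b(20): 38
merge 30 and 38: 68
merge c(46) and 68: 114
The rarest symbols sit at the bottom; the longest codeword is 5 bits.

5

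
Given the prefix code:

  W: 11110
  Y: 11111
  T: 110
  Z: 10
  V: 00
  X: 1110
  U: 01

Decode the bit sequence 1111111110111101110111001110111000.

Read left to right; each codeword is recognised as soon as it completes (prefix code):
  11111→Y | 11110→W | 11110→W | 1110→X | 1110→X | 01→U | 110→T | 1110→X | 00→V
Decoded message: YWWXXUTXV

YWWXXUTXV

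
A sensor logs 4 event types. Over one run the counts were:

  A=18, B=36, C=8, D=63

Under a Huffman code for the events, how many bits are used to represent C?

Repeatedly merge the two smallest:
C(8) + A(18) → 26
26 + B(36) → 62
62 + D(63) → 125
C's leaf is at depth 3, giving a 3-bit codeword.

3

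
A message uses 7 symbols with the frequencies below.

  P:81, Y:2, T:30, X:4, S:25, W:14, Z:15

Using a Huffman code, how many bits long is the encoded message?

377

Greedily combine the two least-frequent nodes:
merge Y(2) and X(4): 6
merge 6 and W(14): 20
merge Z(15) and 20: 35
merge S(25) and T(30): 55
merge 35 and 55: 90
merge P(81) and 90: 171
Total encoded bits = sum of merged weights = 6 + 20 + 35 + 55 + 90 + 171 = 377.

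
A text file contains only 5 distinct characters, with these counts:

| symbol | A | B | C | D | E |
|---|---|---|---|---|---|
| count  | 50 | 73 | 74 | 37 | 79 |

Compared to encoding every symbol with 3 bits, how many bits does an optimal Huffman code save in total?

226

Fixed-length: 3 bits × 313 symbols = 939 bits.
Huffman merges:
D(37) + A(50) → 87
B(73) + C(74) → 147
E(79) + 87 → 166
147 + 166 → 313
Huffman total = 87 + 147 + 166 + 313 = 713 bits.
Saving = 939 − 713 = 226 bits.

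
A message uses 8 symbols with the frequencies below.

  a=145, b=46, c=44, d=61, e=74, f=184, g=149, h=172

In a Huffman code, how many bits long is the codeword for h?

Huffman merges, smallest pair first:
c(44) + b(46) → 90
d(61) + e(74) → 135
90 + 135 → 225
a(145) + g(149) → 294
h(172) + f(184) → 356
225 + 294 → 519
356 + 519 → 875
The subtree containing h is merged 2 times, so code length = 2.

2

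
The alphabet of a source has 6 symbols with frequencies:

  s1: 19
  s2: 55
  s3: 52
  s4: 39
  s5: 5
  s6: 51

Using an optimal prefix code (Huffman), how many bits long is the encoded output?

Build the Huffman tree bottom-up:
merge s5(5) and s1(19): 24
merge 24 and s4(39): 63
merge s6(51) and s3(52): 103
merge s2(55) and 63: 118
merge 103 and 118: 221
The encoded length is the sum of every internal node's weight: 24 + 63 + 103 + 118 + 221 = 529 bits.

529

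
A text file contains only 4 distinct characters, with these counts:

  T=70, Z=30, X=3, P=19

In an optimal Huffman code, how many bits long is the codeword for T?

1

Build the tree from the bottom:
combine X(3), P(19) → 22
combine 22, Z(30) → 52
combine 52, T(70) → 122
T sits one level below the root: a 1-bit codeword.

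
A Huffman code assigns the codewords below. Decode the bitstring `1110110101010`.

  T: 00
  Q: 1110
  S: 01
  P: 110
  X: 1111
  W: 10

QPWWW

Read left to right; each codeword is recognised as soon as it completes (prefix code):
  1110→Q | 110→P | 10→W | 10→W | 10→W
Decoded message: QPWWW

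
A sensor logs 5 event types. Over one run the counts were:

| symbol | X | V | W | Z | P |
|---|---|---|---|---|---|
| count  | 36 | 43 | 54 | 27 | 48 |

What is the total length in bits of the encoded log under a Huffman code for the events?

479

Merge the two smallest weights repeatedly:
Z(27) + X(36) → 63
V(43) + P(48) → 91
W(54) + 63 → 117
91 + 117 → 208
The encoded length is the sum of every internal node's weight: 63 + 91 + 117 + 208 = 479 bits.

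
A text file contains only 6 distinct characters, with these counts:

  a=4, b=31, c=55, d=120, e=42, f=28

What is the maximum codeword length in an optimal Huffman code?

Merge the two lowest-weight nodes at each step:
combine a(4), f(28) → 32
combine b(31), 32 → 63
combine e(42), c(55) → 97
combine 63, 97 → 160
combine d(120), 160 → 280
The first pair merged (a, f) ends up deepest, at depth 4.

4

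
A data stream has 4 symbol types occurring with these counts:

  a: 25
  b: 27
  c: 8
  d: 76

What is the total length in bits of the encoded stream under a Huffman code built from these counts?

Build the Huffman tree bottom-up:
c(8) + a(25) → 33
b(27) + 33 → 60
60 + d(76) → 136
Each symbol's bit-cost is frequency × depth; summing gives 229 bits (equivalently 33 + 60 + 136).

229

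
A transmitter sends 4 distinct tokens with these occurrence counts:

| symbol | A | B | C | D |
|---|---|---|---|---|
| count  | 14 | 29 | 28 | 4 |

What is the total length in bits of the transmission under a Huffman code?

139

Merge the two smallest weights repeatedly:
combine D(4), A(14) → 18
combine 18, C(28) → 46
combine B(29), 46 → 75
Total encoded bits = sum of merged weights = 18 + 46 + 75 = 139.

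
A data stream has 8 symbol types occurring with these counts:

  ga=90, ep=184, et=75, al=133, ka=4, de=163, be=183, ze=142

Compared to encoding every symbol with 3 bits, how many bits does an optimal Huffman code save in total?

Fixed-length: 3 bits × 974 symbols = 2922 bits.
Huffman merges:
merge ka(4) and et(75): 79
merge 79 and ga(90): 169
merge al(133) and ze(142): 275
merge de(163) and 169: 332
merge be(183) and ep(184): 367
merge 275 and 332: 607
merge 367 and 607: 974
Huffman total = 79 + 169 + 275 + 332 + 367 + 607 + 974 = 2803 bits.
Saving = 2922 − 2803 = 119 bits.

119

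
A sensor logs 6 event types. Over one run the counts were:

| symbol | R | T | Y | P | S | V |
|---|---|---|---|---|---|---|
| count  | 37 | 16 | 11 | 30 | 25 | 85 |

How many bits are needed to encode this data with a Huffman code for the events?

469

Build the Huffman tree bottom-up:
merge Y(11) and T(16): 27
merge S(25) and 27: 52
merge P(30) and R(37): 67
merge 52 and 67: 119
merge V(85) and 119: 204
Total encoded bits = sum of merged weights = 27 + 52 + 67 + 119 + 204 = 469.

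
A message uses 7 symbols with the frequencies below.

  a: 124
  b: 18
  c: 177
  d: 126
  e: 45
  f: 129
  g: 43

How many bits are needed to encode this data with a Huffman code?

1721

Merge the two smallest weights repeatedly:
combine b(18), g(43) → 61
combine e(45), 61 → 106
combine 106, a(124) → 230
combine d(126), f(129) → 255
combine c(177), 230 → 407
combine 255, 407 → 662
Total encoded bits = sum of merged weights = 61 + 106 + 230 + 255 + 407 + 662 = 1721.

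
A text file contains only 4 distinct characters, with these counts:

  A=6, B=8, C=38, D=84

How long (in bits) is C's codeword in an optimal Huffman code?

2

Huffman merges, smallest pair first:
A(6) + B(8) → 14
14 + C(38) → 52
52 + D(84) → 136
The subtree containing C is merged 2 times, so code length = 2.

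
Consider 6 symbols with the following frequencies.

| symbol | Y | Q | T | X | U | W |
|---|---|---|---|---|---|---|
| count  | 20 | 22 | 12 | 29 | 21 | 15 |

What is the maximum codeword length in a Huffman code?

3

Merge the two lowest-weight nodes at each step:
combine T(12), W(15) → 27
combine Y(20), U(21) → 41
combine Q(22), 27 → 49
combine X(29), 41 → 70
combine 49, 70 → 119
Maximum depth reached is 3.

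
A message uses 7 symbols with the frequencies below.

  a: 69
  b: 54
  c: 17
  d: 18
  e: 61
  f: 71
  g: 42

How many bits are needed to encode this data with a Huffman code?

Greedily combine the two least-frequent nodes:
combine c(17), d(18) → 35
combine 35, g(42) → 77
combine b(54), e(61) → 115
combine a(69), f(71) → 140
combine 77, 115 → 192
combine 140, 192 → 332
Each symbol's bit-cost is frequency × depth; summing gives 891 bits (equivalently 35 + 77 + 115 + 140 + 192 + 332).

891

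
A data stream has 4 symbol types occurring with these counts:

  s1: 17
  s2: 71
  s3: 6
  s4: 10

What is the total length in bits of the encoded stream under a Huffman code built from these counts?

153

Build the Huffman tree bottom-up:
combine s3(6), s4(10) → 16
combine 16, s1(17) → 33
combine 33, s2(71) → 104
The encoded length is the sum of every internal node's weight: 16 + 33 + 104 = 153 bits.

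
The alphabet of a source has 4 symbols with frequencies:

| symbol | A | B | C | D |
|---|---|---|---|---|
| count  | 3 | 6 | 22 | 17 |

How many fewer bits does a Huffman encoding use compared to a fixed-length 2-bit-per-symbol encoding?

Fixed-length: 2 bits × 48 symbols = 96 bits.
Huffman merges:
merge A(3) and B(6): 9
merge 9 and D(17): 26
merge C(22) and 26: 48
Huffman total = 9 + 26 + 48 = 83 bits.
Saving = 96 − 83 = 13 bits.

13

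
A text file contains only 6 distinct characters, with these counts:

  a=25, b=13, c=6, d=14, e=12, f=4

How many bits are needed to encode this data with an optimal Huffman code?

180

Build the Huffman tree bottom-up:
f(4) + c(6) → 10
10 + e(12) → 22
b(13) + d(14) → 27
22 + a(25) → 47
27 + 47 → 74
Each symbol's bit-cost is frequency × depth; summing gives 180 bits (equivalently 10 + 22 + 27 + 47 + 74).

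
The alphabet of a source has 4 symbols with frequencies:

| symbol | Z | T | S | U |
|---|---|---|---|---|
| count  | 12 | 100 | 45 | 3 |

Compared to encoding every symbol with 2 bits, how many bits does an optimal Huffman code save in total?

Fixed-length: 2 bits × 160 symbols = 320 bits.
Huffman merges:
combine U(3), Z(12) → 15
combine 15, S(45) → 60
combine 60, T(100) → 160
Huffman total = 15 + 60 + 160 = 235 bits.
Saving = 320 − 235 = 85 bits.

85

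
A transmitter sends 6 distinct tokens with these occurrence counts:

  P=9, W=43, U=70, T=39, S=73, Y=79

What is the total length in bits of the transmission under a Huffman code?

Merge the two smallest weights repeatedly:
merge P(9) and T(39): 48
merge W(43) and 48: 91
merge U(70) and S(73): 143
merge Y(79) and 91: 170
merge 143 and 170: 313
The encoded length is the sum of every internal node's weight: 48 + 91 + 143 + 170 + 313 = 765 bits.

765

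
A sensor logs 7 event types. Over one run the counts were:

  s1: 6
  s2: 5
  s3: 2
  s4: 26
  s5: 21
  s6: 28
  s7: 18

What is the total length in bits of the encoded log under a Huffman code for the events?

263

Greedily combine the two least-frequent nodes:
combine s3(2), s2(5) → 7
combine s1(6), 7 → 13
combine 13, s7(18) → 31
combine s5(21), s4(26) → 47
combine s6(28), 31 → 59
combine 47, 59 → 106
The encoded length is the sum of every internal node's weight: 7 + 13 + 31 + 47 + 59 + 106 = 263 bits.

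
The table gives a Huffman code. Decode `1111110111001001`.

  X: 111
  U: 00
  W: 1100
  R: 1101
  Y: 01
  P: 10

XXYWPY

Read left to right; each codeword is recognised as soon as it completes (prefix code):
  111→X | 111→X | 01→Y | 1100→W | 10→P | 01→Y
Decoded message: XXYWPY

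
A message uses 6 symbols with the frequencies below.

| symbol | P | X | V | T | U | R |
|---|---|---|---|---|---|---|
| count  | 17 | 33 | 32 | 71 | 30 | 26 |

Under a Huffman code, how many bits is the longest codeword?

Merge the two lowest-weight nodes at each step:
merge P(17) and R(26): 43
merge U(30) and V(32): 62
merge X(33) and 43: 76
merge 62 and T(71): 133
merge 76 and 133: 209
The first pair merged (P, R) ends up deepest, at depth 3.

3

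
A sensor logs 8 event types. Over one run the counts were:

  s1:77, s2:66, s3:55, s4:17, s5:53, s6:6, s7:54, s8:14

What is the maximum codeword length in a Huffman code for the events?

Merge the two lowest-weight nodes at each step:
s6(6) + s8(14) → 20
s4(17) + 20 → 37
37 + s5(53) → 90
s7(54) + s3(55) → 109
s2(66) + s1(77) → 143
90 + 109 → 199
143 + 199 → 342
The rarest symbols sit at the bottom; the longest codeword is 5 bits.

5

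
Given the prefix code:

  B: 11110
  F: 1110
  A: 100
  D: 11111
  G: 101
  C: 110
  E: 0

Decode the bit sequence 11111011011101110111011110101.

Read left to right; each codeword is recognised as soon as it completes (prefix code):
  11111→D | 0→E | 110→C | 1110→F | 1110→F | 1110→F | 11110→B | 101→G
Decoded message: DECFFFBG

DECFFFBG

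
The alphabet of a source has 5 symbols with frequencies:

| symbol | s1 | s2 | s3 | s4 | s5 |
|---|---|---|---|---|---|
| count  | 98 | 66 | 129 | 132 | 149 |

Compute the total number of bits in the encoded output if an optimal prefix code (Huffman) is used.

Greedily combine the two least-frequent nodes:
s2(66) + s1(98) → 164
s3(129) + s4(132) → 261
s5(149) + 164 → 313
261 + 313 → 574
The encoded length is the sum of every internal node's weight: 164 + 261 + 313 + 574 = 1312 bits.

1312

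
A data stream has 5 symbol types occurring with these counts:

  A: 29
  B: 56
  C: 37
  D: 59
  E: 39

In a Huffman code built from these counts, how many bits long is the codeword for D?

2

Build the tree from the bottom:
A(29) + C(37) → 66
E(39) + B(56) → 95
D(59) + 66 → 125
95 + 125 → 220
D sits 2 levels below the root, so its codeword is 2 bits.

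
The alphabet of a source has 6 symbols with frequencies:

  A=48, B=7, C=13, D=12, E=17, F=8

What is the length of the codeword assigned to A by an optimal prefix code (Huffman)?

Repeatedly merge the two smallest:
merge B(7) and F(8): 15
merge D(12) and C(13): 25
merge 15 and E(17): 32
merge 25 and 32: 57
merge A(48) and 57: 105
A sits one level below the root: a 1-bit codeword.

1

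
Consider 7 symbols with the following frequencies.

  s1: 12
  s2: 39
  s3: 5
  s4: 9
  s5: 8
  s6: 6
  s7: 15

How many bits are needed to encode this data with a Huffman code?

Merge the two smallest weights repeatedly:
s3(5) + s6(6) → 11
s5(8) + s4(9) → 17
11 + s1(12) → 23
s7(15) + 17 → 32
23 + 32 → 55
s2(39) + 55 → 94
The encoded length is the sum of every internal node's weight: 11 + 17 + 23 + 32 + 55 + 94 = 232 bits.

232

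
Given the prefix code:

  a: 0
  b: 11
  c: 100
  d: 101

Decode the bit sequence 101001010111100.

Read left to right; each codeword is recognised as soon as it completes (prefix code):
  101→d | 0→a | 0→a | 101→d | 0→a | 11→b | 11→b | 0→a | 0→a
Decoded message: daadabbaa

daadabbaa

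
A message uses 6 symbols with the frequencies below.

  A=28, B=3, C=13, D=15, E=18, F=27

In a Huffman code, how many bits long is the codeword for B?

4

Build the tree from the bottom:
B(3) + C(13) → 16
D(15) + 16 → 31
E(18) + F(27) → 45
A(28) + 31 → 59
45 + 59 → 104
B's leaf is at depth 4, giving a 4-bit codeword.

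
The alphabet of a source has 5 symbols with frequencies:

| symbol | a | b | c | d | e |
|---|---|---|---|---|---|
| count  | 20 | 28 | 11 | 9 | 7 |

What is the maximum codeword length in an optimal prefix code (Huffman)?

4

Merge the two lowest-weight nodes at each step:
e(7) + d(9) → 16
c(11) + 16 → 27
a(20) + 27 → 47
b(28) + 47 → 75
The rarest symbols sit at the bottom; the longest codeword is 4 bits.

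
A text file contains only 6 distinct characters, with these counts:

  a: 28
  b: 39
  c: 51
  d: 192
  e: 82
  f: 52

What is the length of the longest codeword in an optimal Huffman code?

Merge the two lowest-weight nodes at each step:
a(28) + b(39) → 67
c(51) + f(52) → 103
67 + e(82) → 149
103 + 149 → 252
d(192) + 252 → 444
The first pair merged (a, b) ends up deepest, at depth 4.

4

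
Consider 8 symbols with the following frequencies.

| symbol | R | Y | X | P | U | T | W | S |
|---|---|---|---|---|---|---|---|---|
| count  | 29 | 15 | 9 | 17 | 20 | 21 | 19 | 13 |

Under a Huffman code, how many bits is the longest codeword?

4

Merge the two lowest-weight nodes at each step:
X(9) + S(13) → 22
Y(15) + P(17) → 32
W(19) + U(20) → 39
T(21) + 22 → 43
R(29) + 32 → 61
39 + 43 → 82
61 + 82 → 143
The first pair merged (X, S) ends up deepest, at depth 4.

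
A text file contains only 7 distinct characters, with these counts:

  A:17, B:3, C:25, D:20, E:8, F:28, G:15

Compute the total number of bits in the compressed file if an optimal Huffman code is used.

306

Greedily combine the two least-frequent nodes:
B(3) + E(8) → 11
11 + G(15) → 26
A(17) + D(20) → 37
C(25) + 26 → 51
F(28) + 37 → 65
51 + 65 → 116
Each symbol's bit-cost is frequency × depth; summing gives 306 bits (equivalently 11 + 26 + 37 + 51 + 65 + 116).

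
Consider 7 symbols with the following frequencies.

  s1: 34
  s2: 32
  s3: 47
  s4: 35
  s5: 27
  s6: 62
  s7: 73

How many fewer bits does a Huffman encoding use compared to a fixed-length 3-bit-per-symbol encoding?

Fixed-length: 3 bits × 310 symbols = 930 bits.
Huffman merges:
s5(27) + s2(32) → 59
s1(34) + s4(35) → 69
s3(47) + 59 → 106
s6(62) + 69 → 131
s7(73) + 106 → 179
131 + 179 → 310
Huffman total = 59 + 69 + 106 + 131 + 179 + 310 = 854 bits.
Saving = 930 − 854 = 76 bits.

76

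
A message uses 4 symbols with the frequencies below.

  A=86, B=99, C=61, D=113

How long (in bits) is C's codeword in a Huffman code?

Repeatedly merge the two smallest:
merge C(61) and A(86): 147
merge B(99) and D(113): 212
merge 147 and 212: 359
The subtree containing C is merged 2 times, so code length = 2.

2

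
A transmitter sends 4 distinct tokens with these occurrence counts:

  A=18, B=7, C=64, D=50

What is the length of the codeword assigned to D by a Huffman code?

Huffman merges, smallest pair first:
merge B(7) and A(18): 25
merge 25 and D(50): 75
merge C(64) and 75: 139
D's leaf is at depth 2, giving a 2-bit codeword.

2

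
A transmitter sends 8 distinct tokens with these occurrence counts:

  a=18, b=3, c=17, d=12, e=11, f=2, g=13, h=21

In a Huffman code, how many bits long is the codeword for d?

3

Repeatedly merge the two smallest:
f(2) + b(3) → 5
5 + e(11) → 16
d(12) + g(13) → 25
16 + c(17) → 33
a(18) + h(21) → 39
25 + 33 → 58
39 + 58 → 97
d sits 3 levels below the root, so its codeword is 3 bits.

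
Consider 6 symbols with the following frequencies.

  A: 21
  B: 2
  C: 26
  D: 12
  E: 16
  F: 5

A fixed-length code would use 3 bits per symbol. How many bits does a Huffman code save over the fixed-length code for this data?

Fixed-length: 3 bits × 82 symbols = 246 bits.
Huffman merges:
combine B(2), F(5) → 7
combine 7, D(12) → 19
combine E(16), 19 → 35
combine A(21), C(26) → 47
combine 35, 47 → 82
Huffman total = 7 + 19 + 35 + 47 + 82 = 190 bits.
Saving = 246 − 190 = 56 bits.

56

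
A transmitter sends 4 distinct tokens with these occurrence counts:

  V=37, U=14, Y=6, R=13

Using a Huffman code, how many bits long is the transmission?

Merge the two smallest weights repeatedly:
merge Y(6) and R(13): 19
merge U(14) and 19: 33
merge 33 and V(37): 70
Each symbol's bit-cost is frequency × depth; summing gives 122 bits (equivalently 19 + 33 + 70).

122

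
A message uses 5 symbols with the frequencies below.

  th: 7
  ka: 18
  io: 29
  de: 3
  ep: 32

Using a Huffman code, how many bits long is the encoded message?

184

Build the Huffman tree bottom-up:
de(3) + th(7) → 10
10 + ka(18) → 28
28 + io(29) → 57
ep(32) + 57 → 89
The encoded length is the sum of every internal node's weight: 10 + 28 + 57 + 89 = 184 bits.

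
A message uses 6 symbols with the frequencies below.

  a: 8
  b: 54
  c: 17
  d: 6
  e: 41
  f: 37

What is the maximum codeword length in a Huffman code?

Merge the two lowest-weight nodes at each step:
d(6) + a(8) → 14
14 + c(17) → 31
31 + f(37) → 68
e(41) + b(54) → 95
68 + 95 → 163
The first pair merged (d, a) ends up deepest, at depth 4.

4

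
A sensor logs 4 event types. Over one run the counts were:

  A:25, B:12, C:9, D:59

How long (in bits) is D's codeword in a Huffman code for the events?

1

Build the tree from the bottom:
combine C(9), B(12) → 21
combine 21, A(25) → 46
combine 46, D(59) → 105
D sits one level below the root: a 1-bit codeword.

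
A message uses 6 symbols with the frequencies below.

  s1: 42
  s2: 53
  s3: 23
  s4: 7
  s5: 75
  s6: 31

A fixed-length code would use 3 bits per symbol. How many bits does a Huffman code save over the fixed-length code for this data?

Fixed-length: 3 bits × 231 symbols = 693 bits.
Huffman merges:
s4(7) + s3(23) → 30
30 + s6(31) → 61
s1(42) + s2(53) → 95
61 + s5(75) → 136
95 + 136 → 231
Huffman total = 30 + 61 + 95 + 136 + 231 = 553 bits.
Saving = 693 − 553 = 140 bits.

140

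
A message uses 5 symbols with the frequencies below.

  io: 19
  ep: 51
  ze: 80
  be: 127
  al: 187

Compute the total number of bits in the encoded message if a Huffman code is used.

Merge the two smallest weights repeatedly:
combine io(19), ep(51) → 70
combine 70, ze(80) → 150
combine be(127), 150 → 277
combine al(187), 277 → 464
Total encoded bits = sum of merged weights = 70 + 150 + 277 + 464 = 961.

961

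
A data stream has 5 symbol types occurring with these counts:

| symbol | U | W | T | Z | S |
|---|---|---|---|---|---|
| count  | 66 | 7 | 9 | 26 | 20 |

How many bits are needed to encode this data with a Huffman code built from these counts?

Greedily combine the two least-frequent nodes:
W(7) + T(9) → 16
16 + S(20) → 36
Z(26) + 36 → 62
62 + U(66) → 128
Total encoded bits = sum of merged weights = 16 + 36 + 62 + 128 = 242.

242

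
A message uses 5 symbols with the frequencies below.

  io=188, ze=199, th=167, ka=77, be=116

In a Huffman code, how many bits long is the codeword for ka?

Huffman merges, smallest pair first:
merge ka(77) and be(116): 193
merge th(167) and io(188): 355
merge 193 and ze(199): 392
merge 355 and 392: 747
ka's leaf is at depth 3, giving a 3-bit codeword.

3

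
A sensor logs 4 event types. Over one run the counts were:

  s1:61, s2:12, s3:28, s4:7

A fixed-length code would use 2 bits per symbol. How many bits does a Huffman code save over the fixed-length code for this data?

Fixed-length: 2 bits × 108 symbols = 216 bits.
Huffman merges:
combine s4(7), s2(12) → 19
combine 19, s3(28) → 47
combine 47, s1(61) → 108
Huffman total = 19 + 47 + 108 = 174 bits.
Saving = 216 − 174 = 42 bits.

42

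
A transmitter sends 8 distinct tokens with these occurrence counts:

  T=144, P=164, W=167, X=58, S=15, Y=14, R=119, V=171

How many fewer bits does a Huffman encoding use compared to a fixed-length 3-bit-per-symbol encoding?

222

Fixed-length: 3 bits × 852 symbols = 2556 bits.
Huffman merges:
merge Y(14) and S(15): 29
merge 29 and X(58): 87
merge 87 and R(119): 206
merge T(144) and P(164): 308
merge W(167) and V(171): 338
merge 206 and 308: 514
merge 338 and 514: 852
Huffman total = 29 + 87 + 206 + 308 + 338 + 514 + 852 = 2334 bits.
Saving = 2556 − 2334 = 222 bits.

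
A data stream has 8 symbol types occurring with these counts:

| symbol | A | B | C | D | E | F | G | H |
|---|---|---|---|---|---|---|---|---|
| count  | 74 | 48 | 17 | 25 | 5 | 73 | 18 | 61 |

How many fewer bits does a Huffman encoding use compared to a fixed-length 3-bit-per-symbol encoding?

Fixed-length: 3 bits × 321 symbols = 963 bits.
Huffman merges:
merge E(5) and C(17): 22
merge G(18) and 22: 40
merge D(25) and 40: 65
merge B(48) and H(61): 109
merge 65 and F(73): 138
merge A(74) and 109: 183
merge 138 and 183: 321
Huffman total = 22 + 40 + 65 + 109 + 138 + 183 + 321 = 878 bits.
Saving = 963 − 878 = 85 bits.

85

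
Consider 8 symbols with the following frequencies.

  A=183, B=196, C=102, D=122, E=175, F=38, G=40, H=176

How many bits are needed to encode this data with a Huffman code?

2975

Build the Huffman tree bottom-up:
combine F(38), G(40) → 78
combine 78, C(102) → 180
combine D(122), E(175) → 297
combine H(176), 180 → 356
combine A(183), B(196) → 379
combine 297, 356 → 653
combine 379, 653 → 1032
Total encoded bits = sum of merged weights = 78 + 180 + 297 + 356 + 379 + 653 + 1032 = 2975.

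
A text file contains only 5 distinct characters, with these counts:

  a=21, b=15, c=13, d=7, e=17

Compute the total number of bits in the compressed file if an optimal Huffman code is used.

166

Greedily combine the two least-frequent nodes:
d(7) + c(13) → 20
b(15) + e(17) → 32
20 + a(21) → 41
32 + 41 → 73
Total encoded bits = sum of merged weights = 20 + 32 + 41 + 73 = 166.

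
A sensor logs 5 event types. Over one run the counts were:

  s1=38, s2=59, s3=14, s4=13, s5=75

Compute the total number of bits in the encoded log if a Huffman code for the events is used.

Merge the two smallest weights repeatedly:
merge s4(13) and s3(14): 27
merge 27 and s1(38): 65
merge s2(59) and 65: 124
merge s5(75) and 124: 199
Each symbol's bit-cost is frequency × depth; summing gives 415 bits (equivalently 27 + 65 + 124 + 199).

415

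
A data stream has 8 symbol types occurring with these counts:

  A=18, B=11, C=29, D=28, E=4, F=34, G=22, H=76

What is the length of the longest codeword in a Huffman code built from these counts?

5

Merge the two lowest-weight nodes at each step:
combine E(4), B(11) → 15
combine 15, A(18) → 33
combine G(22), D(28) → 50
combine C(29), 33 → 62
combine F(34), 50 → 84
combine 62, H(76) → 138
combine 84, 138 → 222
The rarest symbols sit at the bottom; the longest codeword is 5 bits.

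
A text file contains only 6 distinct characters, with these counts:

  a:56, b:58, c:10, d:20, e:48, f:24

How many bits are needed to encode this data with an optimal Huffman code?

516

Merge the two smallest weights repeatedly:
c(10) + d(20) → 30
f(24) + 30 → 54
e(48) + 54 → 102
a(56) + b(58) → 114
102 + 114 → 216
The encoded length is the sum of every internal node's weight: 30 + 54 + 102 + 114 + 216 = 516 bits.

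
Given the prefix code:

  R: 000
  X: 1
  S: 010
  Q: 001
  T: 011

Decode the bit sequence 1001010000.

XQSR

Read left to right; each codeword is recognised as soon as it completes (prefix code):
  1→X | 001→Q | 010→S | 000→R
Decoded message: XQSR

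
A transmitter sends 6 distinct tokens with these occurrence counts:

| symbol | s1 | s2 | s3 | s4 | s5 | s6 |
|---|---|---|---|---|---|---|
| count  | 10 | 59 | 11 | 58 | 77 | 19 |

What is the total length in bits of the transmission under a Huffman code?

529

Build the Huffman tree bottom-up:
merge s1(10) and s3(11): 21
merge s6(19) and 21: 40
merge 40 and s4(58): 98
merge s2(59) and s5(77): 136
merge 98 and 136: 234
The encoded length is the sum of every internal node's weight: 21 + 40 + 98 + 136 + 234 = 529 bits.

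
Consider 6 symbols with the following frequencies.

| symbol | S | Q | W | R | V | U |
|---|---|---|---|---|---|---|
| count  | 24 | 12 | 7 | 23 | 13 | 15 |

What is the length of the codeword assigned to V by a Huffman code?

Repeatedly merge the two smallest:
merge W(7) and Q(12): 19
merge V(13) and U(15): 28
merge 19 and R(23): 42
merge S(24) and 28: 52
merge 42 and 52: 94
The subtree containing V is merged 3 times, so code length = 3.

3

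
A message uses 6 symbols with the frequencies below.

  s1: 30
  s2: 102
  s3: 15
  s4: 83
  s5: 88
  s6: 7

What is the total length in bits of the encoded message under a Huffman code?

Greedily combine the two least-frequent nodes:
merge s6(7) and s3(15): 22
merge 22 and s1(30): 52
merge 52 and s4(83): 135
merge s5(88) and s2(102): 190
merge 135 and 190: 325
Each symbol's bit-cost is frequency × depth; summing gives 724 bits (equivalently 22 + 52 + 135 + 190 + 325).

724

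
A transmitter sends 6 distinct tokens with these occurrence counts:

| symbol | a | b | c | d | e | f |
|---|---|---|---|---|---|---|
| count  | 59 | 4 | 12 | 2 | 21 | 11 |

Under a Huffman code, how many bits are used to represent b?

5

Huffman merges, smallest pair first:
combine d(2), b(4) → 6
combine 6, f(11) → 17
combine c(12), 17 → 29
combine e(21), 29 → 50
combine 50, a(59) → 109
b's leaf is at depth 5, giving a 5-bit codeword.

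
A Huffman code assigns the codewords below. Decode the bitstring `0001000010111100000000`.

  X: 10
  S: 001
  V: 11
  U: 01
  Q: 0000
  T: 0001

Read left to right; each codeword is recognised as soon as it completes (prefix code):
  0001→T | 0000→Q | 10→X | 11→V | 11→V | 0000→Q | 0000→Q
Decoded message: TQXVVQQ

TQXVVQQ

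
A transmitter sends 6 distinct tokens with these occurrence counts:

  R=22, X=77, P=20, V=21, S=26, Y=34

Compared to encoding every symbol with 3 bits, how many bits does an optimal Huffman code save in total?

113

Fixed-length: 3 bits × 200 symbols = 600 bits.
Huffman merges:
combine P(20), V(21) → 41
combine R(22), S(26) → 48
combine Y(34), 41 → 75
combine 48, 75 → 123
combine X(77), 123 → 200
Huffman total = 41 + 48 + 75 + 123 + 200 = 487 bits.
Saving = 600 − 487 = 113 bits.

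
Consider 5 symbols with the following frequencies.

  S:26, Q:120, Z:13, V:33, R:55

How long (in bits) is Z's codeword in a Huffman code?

4

Build the tree from the bottom:
combine Z(13), S(26) → 39
combine V(33), 39 → 72
combine R(55), 72 → 127
combine Q(120), 127 → 247
The subtree containing Z is merged 4 times, so code length = 4.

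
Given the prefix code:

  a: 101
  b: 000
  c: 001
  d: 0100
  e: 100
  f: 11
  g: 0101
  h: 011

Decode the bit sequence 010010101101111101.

Read left to right; each codeword is recognised as soon as it completes (prefix code):
  0100→d | 101→a | 011→h | 011→h | 11→f | 101→a
Decoded message: dahhfa

dahhfa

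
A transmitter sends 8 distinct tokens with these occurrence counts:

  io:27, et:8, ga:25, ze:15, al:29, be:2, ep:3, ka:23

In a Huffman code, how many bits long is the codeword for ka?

3

Repeatedly merge the two smallest:
merge be(2) and ep(3): 5
merge 5 and et(8): 13
merge 13 and ze(15): 28
merge ka(23) and ga(25): 48
merge io(27) and 28: 55
merge al(29) and 48: 77
merge 55 and 77: 132
ka's leaf is at depth 3, giving a 3-bit codeword.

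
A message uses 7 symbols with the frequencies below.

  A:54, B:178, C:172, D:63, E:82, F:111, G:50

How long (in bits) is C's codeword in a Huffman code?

2

Repeatedly merge the two smallest:
merge G(50) and A(54): 104
merge D(63) and E(82): 145
merge 104 and F(111): 215
merge 145 and C(172): 317
merge B(178) and 215: 393
merge 317 and 393: 710
C sits 2 levels below the root, so its codeword is 2 bits.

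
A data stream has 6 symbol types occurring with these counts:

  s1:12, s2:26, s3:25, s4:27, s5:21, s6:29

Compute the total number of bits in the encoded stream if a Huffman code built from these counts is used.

Greedily combine the two least-frequent nodes:
s1(12) + s5(21) → 33
s3(25) + s2(26) → 51
s4(27) + s6(29) → 56
33 + 51 → 84
56 + 84 → 140
Each symbol's bit-cost is frequency × depth; summing gives 364 bits (equivalently 33 + 51 + 56 + 84 + 140).

364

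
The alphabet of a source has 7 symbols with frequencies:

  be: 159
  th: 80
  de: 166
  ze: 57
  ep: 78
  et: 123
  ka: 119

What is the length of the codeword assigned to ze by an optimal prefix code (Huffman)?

Huffman merges, smallest pair first:
ze(57) + ep(78) → 135
th(80) + ka(119) → 199
et(123) + 135 → 258
be(159) + de(166) → 325
199 + 258 → 457
325 + 457 → 782
The subtree containing ze is merged 4 times, so code length = 4.

4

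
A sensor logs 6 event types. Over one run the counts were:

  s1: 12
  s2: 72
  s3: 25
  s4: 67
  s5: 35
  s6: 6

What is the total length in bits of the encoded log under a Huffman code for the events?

495

Greedily combine the two least-frequent nodes:
s6(6) + s1(12) → 18
18 + s3(25) → 43
s5(35) + 43 → 78
s4(67) + s2(72) → 139
78 + 139 → 217
Each symbol's bit-cost is frequency × depth; summing gives 495 bits (equivalently 18 + 43 + 78 + 139 + 217).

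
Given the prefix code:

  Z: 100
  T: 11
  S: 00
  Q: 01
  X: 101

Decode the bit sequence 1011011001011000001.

XXZXZSQ

Read left to right; each codeword is recognised as soon as it completes (prefix code):
  101→X | 101→X | 100→Z | 101→X | 100→Z | 00→S | 01→Q
Decoded message: XXZXZSQ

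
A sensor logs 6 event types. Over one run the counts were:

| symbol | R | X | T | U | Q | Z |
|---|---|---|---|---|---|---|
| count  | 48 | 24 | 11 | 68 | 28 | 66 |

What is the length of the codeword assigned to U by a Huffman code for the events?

Build the tree from the bottom:
combine T(11), X(24) → 35
combine Q(28), 35 → 63
combine R(48), 63 → 111
combine Z(66), U(68) → 134
combine 111, 134 → 245
U's leaf is at depth 2, giving a 2-bit codeword.

2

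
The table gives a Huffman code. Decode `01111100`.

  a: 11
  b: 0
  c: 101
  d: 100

Read left to right; each codeword is recognised as soon as it completes (prefix code):
  0→b | 11→a | 11→a | 100→d
Decoded message: baad

baad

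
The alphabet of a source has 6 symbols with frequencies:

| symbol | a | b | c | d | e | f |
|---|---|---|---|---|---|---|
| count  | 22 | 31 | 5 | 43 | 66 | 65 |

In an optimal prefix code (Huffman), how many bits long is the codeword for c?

Repeatedly merge the two smallest:
combine c(5), a(22) → 27
combine 27, b(31) → 58
combine d(43), 58 → 101
combine f(65), e(66) → 131
combine 101, 131 → 232
The subtree containing c is merged 4 times, so code length = 4.

4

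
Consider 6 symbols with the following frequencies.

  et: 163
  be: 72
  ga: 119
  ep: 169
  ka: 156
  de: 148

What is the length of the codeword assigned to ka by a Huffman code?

3

Build the tree from the bottom:
merge be(72) and ga(119): 191
merge de(148) and ka(156): 304
merge et(163) and ep(169): 332
merge 191 and 304: 495
merge 332 and 495: 827
ka sits 3 levels below the root, so its codeword is 3 bits.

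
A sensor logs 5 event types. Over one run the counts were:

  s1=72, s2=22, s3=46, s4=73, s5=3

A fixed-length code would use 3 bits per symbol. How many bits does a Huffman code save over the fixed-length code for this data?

193

Fixed-length: 3 bits × 216 symbols = 648 bits.
Huffman merges:
s5(3) + s2(22) → 25
25 + s3(46) → 71
71 + s1(72) → 143
s4(73) + 143 → 216
Huffman total = 25 + 71 + 143 + 216 = 455 bits.
Saving = 648 − 455 = 193 bits.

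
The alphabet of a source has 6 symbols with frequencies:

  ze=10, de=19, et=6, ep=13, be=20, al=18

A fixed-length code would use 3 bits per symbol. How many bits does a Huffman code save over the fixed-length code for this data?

Fixed-length: 3 bits × 86 symbols = 258 bits.
Huffman merges:
combine et(6), ze(10) → 16
combine ep(13), 16 → 29
combine al(18), de(19) → 37
combine be(20), 29 → 49
combine 37, 49 → 86
Huffman total = 16 + 29 + 37 + 49 + 86 = 217 bits.
Saving = 258 − 217 = 41 bits.

41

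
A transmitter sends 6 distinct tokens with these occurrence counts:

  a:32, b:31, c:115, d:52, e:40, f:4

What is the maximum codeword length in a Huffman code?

4

Merge the two lowest-weight nodes at each step:
f(4) + b(31) → 35
a(32) + 35 → 67
e(40) + d(52) → 92
67 + 92 → 159
c(115) + 159 → 274
The rarest symbols sit at the bottom; the longest codeword is 4 bits.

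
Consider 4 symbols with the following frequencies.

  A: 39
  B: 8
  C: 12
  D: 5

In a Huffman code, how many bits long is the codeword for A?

1

Build the tree from the bottom:
merge D(5) and B(8): 13
merge C(12) and 13: 25
merge 25 and A(39): 64
A is merged only at the final step, so code length = 1.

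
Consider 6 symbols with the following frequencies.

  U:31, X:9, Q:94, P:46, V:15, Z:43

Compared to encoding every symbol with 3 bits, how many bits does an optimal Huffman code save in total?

Fixed-length: 3 bits × 238 symbols = 714 bits.
Huffman merges:
X(9) + V(15) → 24
24 + U(31) → 55
Z(43) + P(46) → 89
55 + 89 → 144
Q(94) + 144 → 238
Huffman total = 24 + 55 + 89 + 144 + 238 = 550 bits.
Saving = 714 − 550 = 164 bits.

164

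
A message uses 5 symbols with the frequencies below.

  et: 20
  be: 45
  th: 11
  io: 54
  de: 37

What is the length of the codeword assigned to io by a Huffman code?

Repeatedly merge the two smallest:
combine th(11), et(20) → 31
combine 31, de(37) → 68
combine be(45), io(54) → 99
combine 68, 99 → 167
io sits 2 levels below the root, so its codeword is 2 bits.

2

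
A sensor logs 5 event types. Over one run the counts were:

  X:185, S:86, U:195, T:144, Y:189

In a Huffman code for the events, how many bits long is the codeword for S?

Build the tree from the bottom:
merge S(86) and T(144): 230
merge X(185) and Y(189): 374
merge U(195) and 230: 425
merge 374 and 425: 799
The subtree containing S is merged 3 times, so code length = 3.

3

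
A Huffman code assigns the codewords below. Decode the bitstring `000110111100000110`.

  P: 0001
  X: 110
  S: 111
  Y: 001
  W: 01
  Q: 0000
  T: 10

Read left to right; each codeword is recognised as soon as it completes (prefix code):
  0001→P | 10→T | 111→S | 10→T | 0000→Q | 110→X
Decoded message: PTSTQX

PTSTQX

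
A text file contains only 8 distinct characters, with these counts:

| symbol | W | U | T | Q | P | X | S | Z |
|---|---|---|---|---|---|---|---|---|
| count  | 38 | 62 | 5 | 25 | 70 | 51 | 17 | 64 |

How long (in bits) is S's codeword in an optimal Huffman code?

5

Repeatedly merge the two smallest:
merge T(5) and S(17): 22
merge 22 and Q(25): 47
merge W(38) and 47: 85
merge X(51) and U(62): 113
merge Z(64) and P(70): 134
merge 85 and 113: 198
merge 134 and 198: 332
S's leaf is at depth 5, giving a 5-bit codeword.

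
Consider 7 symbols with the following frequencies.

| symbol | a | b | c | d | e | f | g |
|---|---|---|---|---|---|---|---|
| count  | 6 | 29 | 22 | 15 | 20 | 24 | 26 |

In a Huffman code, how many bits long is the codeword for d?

4

Build the tree from the bottom:
a(6) + d(15) → 21
e(20) + 21 → 41
c(22) + f(24) → 46
g(26) + b(29) → 55
41 + 46 → 87
55 + 87 → 142
d sits 4 levels below the root, so its codeword is 4 bits.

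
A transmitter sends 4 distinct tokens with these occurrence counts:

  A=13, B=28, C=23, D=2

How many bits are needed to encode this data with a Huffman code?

Build the Huffman tree bottom-up:
merge D(2) and A(13): 15
merge 15 and C(23): 38
merge B(28) and 38: 66
Total encoded bits = sum of merged weights = 15 + 38 + 66 = 119.

119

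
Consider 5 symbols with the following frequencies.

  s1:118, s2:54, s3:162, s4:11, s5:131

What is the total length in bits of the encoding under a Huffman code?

Merge the two smallest weights repeatedly:
merge s4(11) and s2(54): 65
merge 65 and s1(118): 183
merge s5(131) and s3(162): 293
merge 183 and 293: 476
Each symbol's bit-cost is frequency × depth; summing gives 1017 bits (equivalently 65 + 183 + 293 + 476).

1017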